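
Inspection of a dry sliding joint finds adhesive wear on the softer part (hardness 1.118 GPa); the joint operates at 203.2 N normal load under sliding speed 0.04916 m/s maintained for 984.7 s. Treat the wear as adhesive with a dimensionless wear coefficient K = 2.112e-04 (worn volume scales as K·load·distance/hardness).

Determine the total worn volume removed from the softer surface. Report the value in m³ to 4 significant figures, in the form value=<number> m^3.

Intermediate values appear rounded, and all arithmetic maintains full precision; a lone final rounding to four significant digits.
Convert: The distance L = v·t = 0.04916 m/s × 984.7 s = 48.41 m.
Convert: Hardness H = 1.118 GPa = 1.118e+09 Pa.
SI base units throughout: W = 203.2 N, H = 1.118e+09 Pa, K = 2.112e-04.
Wear volume V = K·W·L/H = 2.112e-04 · 203.2 · 48.41 / 1.118e+09 = 1.858e-09 m³.

value=1.858e-09 m^3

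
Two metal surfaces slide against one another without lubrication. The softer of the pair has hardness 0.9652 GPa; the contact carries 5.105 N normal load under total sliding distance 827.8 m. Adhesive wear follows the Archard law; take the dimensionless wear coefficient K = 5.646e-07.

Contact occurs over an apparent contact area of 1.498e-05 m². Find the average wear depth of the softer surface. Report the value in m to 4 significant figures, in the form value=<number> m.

value=1.650e-07 m

All arithmetic holds full precision, and the intermediates are displayed rounded — rounded once at the end, at four significant figures.
Convert: Hardness H = 0.9652 GPa = 9.652e+08 Pa.
Working in SI base units: W = 5.105 N, H = 9.652e+08 Pa, K = 5.646e-07.
Apply Archard: V = K·W·L/H = 5.646e-07 · 5.105 · 827.8 / 9.652e+08 = 2.472e-12 m³.
Wear depth h = V/A = 2.472e-12 / 1.498e-05 = 1.650e-07 m.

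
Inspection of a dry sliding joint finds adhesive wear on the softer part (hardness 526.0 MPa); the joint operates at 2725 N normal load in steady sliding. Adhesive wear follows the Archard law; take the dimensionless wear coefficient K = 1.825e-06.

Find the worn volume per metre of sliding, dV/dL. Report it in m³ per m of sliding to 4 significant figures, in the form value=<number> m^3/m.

Each operation runs at full precision. Intermediates appear rounded — rounded once at the end to four significant digits.
Convert: Hardness H = 526.0 MPa = 5.260e+08 Pa.
As SI base values: W = 2725 N, H = 5.260e+08 Pa, K = 1.825e-06.
Wear rate dV/dL = K·W/H, per unit distance: 1.825e-06 · 2725 / 5.260e+08 = 9.455e-12 m³/m.

value=9.455e-12 m^3/m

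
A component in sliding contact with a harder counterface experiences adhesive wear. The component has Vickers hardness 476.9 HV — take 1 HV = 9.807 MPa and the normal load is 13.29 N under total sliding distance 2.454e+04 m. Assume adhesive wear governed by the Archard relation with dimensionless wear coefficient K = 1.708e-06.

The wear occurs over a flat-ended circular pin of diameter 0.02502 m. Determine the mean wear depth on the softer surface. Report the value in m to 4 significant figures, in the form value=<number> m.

The algebra holds full float precision, and displayed values are rounded. Rounded once at the end, at four significant digits.
Hardness H = 476.9 HV × 9.807 MPa/HV = 4677 MPa = 4.677e+09 Pa.
Contact area A = π·d²/4 = π·(0.02502 m)²/4 = 4.917e-04 m².
Expressed in SI base units: W = 13.29 N, H = 4.677e+09 Pa, K = 1.708e-06.
Wear volume V = K·W·L/H = 1.708e-06 · 13.29 · 2.454e+04 / 4.677e+09 = 1.191e-10 m³.
Wear depth h = V/A = 1.191e-10 / 4.917e-04 = 2.422e-07 m.

value=2.422e-07 m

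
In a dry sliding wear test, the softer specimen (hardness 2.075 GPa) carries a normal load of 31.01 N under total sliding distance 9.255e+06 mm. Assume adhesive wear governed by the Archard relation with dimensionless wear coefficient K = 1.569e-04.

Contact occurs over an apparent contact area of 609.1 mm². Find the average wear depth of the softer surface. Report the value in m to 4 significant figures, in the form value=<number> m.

Each operation carries exact precision — quoted intermediates are rounded. Rounded once at the end to 4 significant digits.
Distance covered L = 9.255e+06 mm = 9255 m.
Hardness H = 2.075 GPa = 2.075e+09 Pa.
Contact area A = 609.1 mm² = 6.091e-04 m².
In SI base units: W = 31.01 N, H = 2.075e+09 Pa, K = 1.569e-04.
Worn volume V = K·W·L/H = 1.569e-04 · 31.01 · 9255 / 2.075e+09 = 2.170e-08 m³.
Depth of wear h = V/A = 2.170e-08 / 6.091e-04 = 3.563e-05 m.

value=3.563e-05 m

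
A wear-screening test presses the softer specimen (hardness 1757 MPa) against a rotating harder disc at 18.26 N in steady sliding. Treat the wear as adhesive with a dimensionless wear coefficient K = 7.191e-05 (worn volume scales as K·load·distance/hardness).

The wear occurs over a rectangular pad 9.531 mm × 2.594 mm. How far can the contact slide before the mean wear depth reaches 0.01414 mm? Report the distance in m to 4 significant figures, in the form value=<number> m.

value=467.8 m

Intermediate values are shown rounded — each operation maintains exact precision — rounded just once to four significant digits.
Hardness H = 1757 MPa = 1.757e+09 Pa.
Pad sides 9.531 mm × 2.594 mm = 0.009531 m × 0.002594 m. Contact area A = 0.009531 m × 0.002594 m = 2.472e-05 m².
Depth limit h_lim = 0.01414 mm = 1.414e-05 m.
In SI base units, W = 18.26 N, H = 1.757e+09 Pa, K = 7.191e-05.
Allowed volume V_lim = h_lim·A = 1.414e-05 · 2.472e-05 = 3.496e-10 m³.
Life L = V_lim·H/(K·W) = 3.496e-10 · 1.757e+09 / (7.191e-05 · 18.26) = 467.8 m.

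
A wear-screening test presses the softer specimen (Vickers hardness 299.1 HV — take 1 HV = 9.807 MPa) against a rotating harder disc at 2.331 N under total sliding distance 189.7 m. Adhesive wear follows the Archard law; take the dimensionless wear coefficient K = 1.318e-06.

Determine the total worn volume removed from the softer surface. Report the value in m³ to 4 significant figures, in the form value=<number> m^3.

value=1.987e-13 m^3

The computation runs at full float precision. Intermediates are displayed rounded. Rounded just once, at four significant digits.
Convert: Hardness H = 299.1 HV × 9.807 MPa/HV = 2933 MPa = 2.933e+09 Pa.
In SI base units: W = 2.331 N, H = 2.933e+09 Pa, K = 1.318e-06.
Apply Archard: V = K·W·L/H = 1.318e-06 · 2.331 · 189.7 / 2.933e+09 = 1.987e-13 m³.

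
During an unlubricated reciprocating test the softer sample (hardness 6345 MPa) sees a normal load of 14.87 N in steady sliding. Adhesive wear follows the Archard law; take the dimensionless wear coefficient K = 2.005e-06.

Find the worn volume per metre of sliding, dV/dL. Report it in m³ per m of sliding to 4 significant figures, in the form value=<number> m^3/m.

Intermediate values are displayed rounded; the algebra carries full float precision. Rounded just once, at 4 significant figures.
Hardness H = 6345 MPa = 6.345e+09 Pa.
In SI base units, W = 14.87 N, H = 6.345e+09 Pa, K = 2.005e-06.
Volumetric rate dV/dL = K·W/H (independent of L): 2.005e-06 · 14.87 / 6.345e+09 = 4.699e-15 m³/m.

value=4.699e-15 m^3/m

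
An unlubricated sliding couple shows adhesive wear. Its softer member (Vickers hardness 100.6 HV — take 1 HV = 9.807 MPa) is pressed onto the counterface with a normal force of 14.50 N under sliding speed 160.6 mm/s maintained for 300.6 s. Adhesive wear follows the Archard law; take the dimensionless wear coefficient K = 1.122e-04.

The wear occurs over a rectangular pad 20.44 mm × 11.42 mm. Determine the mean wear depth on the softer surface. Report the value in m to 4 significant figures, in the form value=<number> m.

Every step maintains full float precision. Intermediate values are shown rounded — a lone final rounding, at 4 significant figures.
Convert: Sliding speed v = 160.6 mm/s = 0.1606 m/s. Distance L = v·t = 0.1606 m/s × 300.6 s = 48.28 m.
Convert: Hardness H = 100.6 HV × 9.807 MPa/HV = 986.6 MPa = 9.866e+08 Pa.
Convert: Pad sides 20.44 mm × 11.42 mm = 0.02044 m × 0.01142 m. Contact area A = 0.02044 m × 0.01142 m = 2.334e-04 m².
Expressed in SI base units: W = 14.50 N, H = 9.866e+08 Pa, K = 1.122e-04.
Wear volume V = K·W·L/H = 1.122e-04 · 14.50 · 48.28 / 9.866e+08 = 7.961e-11 m³.
Mean depth h = V/A = 7.961e-11 / 2.334e-04 = 3.410e-07 m.

value=3.410e-07 m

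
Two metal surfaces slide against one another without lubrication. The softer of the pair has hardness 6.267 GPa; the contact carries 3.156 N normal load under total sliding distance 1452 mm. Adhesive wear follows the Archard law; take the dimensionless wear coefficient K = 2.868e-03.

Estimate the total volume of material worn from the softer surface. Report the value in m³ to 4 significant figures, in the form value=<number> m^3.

All arithmetic keeps full float precision, and intermediate values are printed rounded. Rounded once at the end: four significant figures.
Convert: The distance L = 1452 mm = 1.452 m.
Convert: Hardness H = 6.267 GPa = 6.267e+09 Pa.
As SI base values: W = 3.156 N, H = 6.267e+09 Pa, K = 2.868e-03.
The Archard volume V = K·W·L/H = 2.868e-03 · 3.156 · 1.452 / 6.267e+09 = 2.097e-12 m³.

value=2.097e-12 m^3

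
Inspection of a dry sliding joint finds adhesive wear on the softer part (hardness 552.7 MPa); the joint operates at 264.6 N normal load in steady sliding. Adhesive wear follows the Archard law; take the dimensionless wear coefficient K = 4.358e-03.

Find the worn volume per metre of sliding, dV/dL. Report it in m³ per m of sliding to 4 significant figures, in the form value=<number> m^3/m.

value=2.086e-09 m^3/m

Displayed values are rounded. Each operation keeps full precision — rounded once at the end: 4 significant digits.
Hardness H = 552.7 MPa = 5.527e+08 Pa.
Expressed in SI base units: W = 264.6 N, H = 5.527e+08 Pa, K = 4.358e-03.
Rate of wear dV/dL = K·W/H (independent of L): 4.358e-03 · 264.6 / 5.527e+08 = 2.086e-09 m³/m.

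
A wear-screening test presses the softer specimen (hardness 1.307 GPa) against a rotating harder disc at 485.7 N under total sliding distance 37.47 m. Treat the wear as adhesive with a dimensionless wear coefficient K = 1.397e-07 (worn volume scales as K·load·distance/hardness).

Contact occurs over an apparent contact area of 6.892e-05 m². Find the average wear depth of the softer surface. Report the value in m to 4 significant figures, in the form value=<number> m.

The intermediates are shown rounded; every step maintains full float precision — rounded just once to four significant figures.
Hardness H = 1.307 GPa = 1.307e+09 Pa.
As SI base values: W = 485.7 N, H = 1.307e+09 Pa, K = 1.397e-07.
Archard volume V = K·W·L/H = 1.397e-07 · 485.7 · 37.47 / 1.307e+09 = 1.945e-12 m³.
Wear depth h = V/A = 1.945e-12 / 6.892e-05 = 2.822e-08 m.

value=2.822e-08 m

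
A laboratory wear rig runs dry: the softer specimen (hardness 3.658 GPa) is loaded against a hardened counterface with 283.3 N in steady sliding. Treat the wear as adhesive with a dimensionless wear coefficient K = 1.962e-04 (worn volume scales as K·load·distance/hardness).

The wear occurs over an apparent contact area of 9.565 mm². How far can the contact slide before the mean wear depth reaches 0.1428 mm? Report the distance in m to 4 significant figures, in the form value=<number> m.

value=89.89 m

Each operation holds full precision — intermediates are shown rounded. Rounded just once: four significant figures.
Convert: Hardness H = 3.658 GPa = 3.658e+09 Pa.
Convert: Contact area A = 9.565 mm² = 9.565e-06 m².
Convert: Depth limit h_lim = 0.1428 mm = 1.428e-04 m.
SI base units throughout: W = 283.3 N, H = 3.658e+09 Pa, K = 1.962e-04.
Wearable volume V_lim = h_lim·A = 1.428e-04 · 9.565e-06 = 1.366e-09 m³.
Thus life L = V_lim·H/(K·W) = 1.366e-09 · 3.658e+09 / (1.962e-04 · 283.3) = 89.89 m.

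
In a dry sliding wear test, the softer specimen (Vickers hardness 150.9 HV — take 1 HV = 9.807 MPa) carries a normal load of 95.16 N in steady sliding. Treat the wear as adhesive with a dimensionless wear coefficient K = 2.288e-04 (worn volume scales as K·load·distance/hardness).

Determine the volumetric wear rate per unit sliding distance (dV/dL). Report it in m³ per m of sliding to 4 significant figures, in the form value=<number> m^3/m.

value=1.471e-11 m^3/m

Intermediates are displayed rounded, and the algebra keeps exact precision; one last rounding: 4 significant figures.
Hardness H = 150.9 HV × 9.807 MPa/HV = 1480 MPa = 1.480e+09 Pa.
Restated in SI base units: W = 95.16 N, H = 1.480e+09 Pa, K = 2.288e-04.
Rate of wear dV/dL = K·W/H (independent of L): 2.288e-04 · 95.16 / 1.480e+09 = 1.471e-11 m³/m.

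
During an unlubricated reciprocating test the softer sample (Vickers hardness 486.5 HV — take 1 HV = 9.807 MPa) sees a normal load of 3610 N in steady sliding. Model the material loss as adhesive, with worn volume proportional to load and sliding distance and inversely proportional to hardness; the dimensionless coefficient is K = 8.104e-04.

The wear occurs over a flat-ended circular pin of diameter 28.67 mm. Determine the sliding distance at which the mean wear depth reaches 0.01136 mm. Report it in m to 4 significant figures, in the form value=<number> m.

Intermediates are shown rounded — the computation keeps full precision. Rounded once at the end: four significant digits.
Hardness H = 486.5 HV × 9.807 MPa/HV = 4771 MPa = 4.771e+09 Pa.
Pin diameter d = 28.67 mm = 0.02867 m. Contact area A = π·d²/4 = π·(0.02867 m)²/4 = 6.456e-04 m².
Depth limit h_lim = 0.01136 mm = 1.136e-05 m.
In SI base units: W = 3610 N, H = 4.771e+09 Pa, K = 8.104e-04.
At the depth limit, V_lim = h_lim·A = 1.136e-05 · 6.456e-04 = 7.334e-09 m³.
So the life L = V_lim·H/(K·W) = 7.334e-09 · 4.771e+09 / (8.104e-04 · 3610) = 11.96 m.

value=11.96 m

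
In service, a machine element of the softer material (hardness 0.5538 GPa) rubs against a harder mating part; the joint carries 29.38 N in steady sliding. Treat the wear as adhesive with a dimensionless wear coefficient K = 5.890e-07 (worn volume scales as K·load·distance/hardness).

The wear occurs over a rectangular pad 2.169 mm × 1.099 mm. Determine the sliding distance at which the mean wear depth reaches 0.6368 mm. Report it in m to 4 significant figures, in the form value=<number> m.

value=4.858e+04 m

Intermediates appear rounded; the algebra maintains exact precision, and rounded once at the end to 4 significant figures.
Convert: Hardness H = 0.5538 GPa = 5.538e+08 Pa.
Convert: Pad sides 2.169 mm × 1.099 mm = 0.002169 m × 0.001099 m. Contact area A = 0.002169 m × 0.001099 m = 2.384e-06 m².
Convert: Depth limit h_lim = 0.6368 mm = 6.368e-04 m.
SI base units throughout: W = 29.38 N, H = 5.538e+08 Pa, K = 5.890e-07.
Wearable volume V_lim = h_lim·A = 6.368e-04 · 2.384e-06 = 1.518e-09 m³.
Thus life L = V_lim·H/(K·W) = 1.518e-09 · 5.538e+08 / (5.890e-07 · 29.38) = 4.858e+04 m.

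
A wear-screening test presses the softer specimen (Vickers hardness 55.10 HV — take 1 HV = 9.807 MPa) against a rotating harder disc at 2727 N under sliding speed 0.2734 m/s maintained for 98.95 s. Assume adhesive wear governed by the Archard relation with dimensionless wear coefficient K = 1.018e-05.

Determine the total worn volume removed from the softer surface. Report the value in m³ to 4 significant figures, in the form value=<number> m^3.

All working math runs at exact precision, and printed values are rounded. Rounded just once to four significant digits.
The distance L = v·t = 0.2734 m/s × 98.95 s = 27.05 m.
Hardness H = 55.10 HV × 9.807 MPa/HV = 540.4 MPa = 5.404e+08 Pa.
SI base units throughout: W = 2727 N, H = 5.404e+08 Pa, K = 1.018e-05.
Volume removed: V = K·W·L/H = 1.018e-05 · 2727 · 27.05 / 5.404e+08 = 1.390e-09 m³.

value=1.390e-09 m^3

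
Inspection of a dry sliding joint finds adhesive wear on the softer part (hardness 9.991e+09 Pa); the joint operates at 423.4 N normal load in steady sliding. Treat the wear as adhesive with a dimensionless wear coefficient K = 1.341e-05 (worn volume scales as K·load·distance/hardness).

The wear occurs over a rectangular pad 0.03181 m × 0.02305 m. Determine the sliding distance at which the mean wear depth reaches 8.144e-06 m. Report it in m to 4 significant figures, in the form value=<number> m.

The algebra maintains full float precision. Intermediate values are displayed rounded, and a single final rounding: 4 significant digits.
Convert: Contact area A = 0.03181 m × 0.02305 m = 7.332e-04 m².
In SI base units: W = 423.4 N, H = 9.991e+09 Pa, K = 1.341e-05.
Limit volume V_lim = h_lim·A = 8.144e-06 · 7.332e-04 = 5.971e-09 m³.
Inverting, life L = V_lim·H/(K·W) = 5.971e-09 · 9.991e+09 / (1.341e-05 · 423.4) = 1.051e+04 m.

value=1.051e+04 m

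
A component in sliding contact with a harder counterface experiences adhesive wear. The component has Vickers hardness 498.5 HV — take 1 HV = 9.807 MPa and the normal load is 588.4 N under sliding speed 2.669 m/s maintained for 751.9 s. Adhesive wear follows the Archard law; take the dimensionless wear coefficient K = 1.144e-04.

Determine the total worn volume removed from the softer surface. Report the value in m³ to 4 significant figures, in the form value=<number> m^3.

value=2.763e-08 m^3

Each operation maintains exact precision, and intermediate values appear rounded — a single final rounding: 4 significant digits.
Convert: The distance L = v·t = 2.669 m/s × 751.9 s = 2007 m.
Convert: Hardness H = 498.5 HV × 9.807 MPa/HV = 4889 MPa = 4.889e+09 Pa.
In SI base units: W = 588.4 N, H = 4.889e+09 Pa, K = 1.144e-04.
The Archard volume V = K·W·L/H = 1.144e-04 · 588.4 · 2007 / 4.889e+09 = 2.763e-08 m³.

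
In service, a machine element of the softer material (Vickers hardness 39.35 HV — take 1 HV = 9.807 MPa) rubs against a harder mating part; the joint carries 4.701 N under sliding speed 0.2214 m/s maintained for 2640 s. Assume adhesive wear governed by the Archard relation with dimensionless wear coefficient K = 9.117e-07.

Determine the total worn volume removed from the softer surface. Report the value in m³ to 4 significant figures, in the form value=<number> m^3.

Shown intermediates are rounded. The algebra keeps full float precision; a single final rounding, at four significant digits.
Convert: Distance covered L = v·t = 0.2214 m/s × 2640 s = 584.5 m.
Convert: Hardness H = 39.35 HV × 9.807 MPa/HV = 385.9 MPa = 3.859e+08 Pa.
As SI base values: W = 4.701 N, H = 3.859e+08 Pa, K = 9.117e-07.
Wear volume V = K·W·L/H = 9.117e-07 · 4.701 · 584.5 / 3.859e+08 = 6.491e-12 m³.

value=6.491e-12 m^3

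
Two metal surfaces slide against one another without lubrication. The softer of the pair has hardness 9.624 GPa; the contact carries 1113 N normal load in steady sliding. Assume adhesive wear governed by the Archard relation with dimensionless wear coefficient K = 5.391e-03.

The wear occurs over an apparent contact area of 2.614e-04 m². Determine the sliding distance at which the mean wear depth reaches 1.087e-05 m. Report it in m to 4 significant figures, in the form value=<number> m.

Displayed values are rounded, and the computation carries full float precision. Rounded just once: 4 significant figures.
Convert: Hardness H = 9.624 GPa = 9.624e+09 Pa.
As SI base values: W = 1113 N, H = 9.624e+09 Pa, K = 5.391e-03.
Wearable volume V_lim = h_lim·A = 1.087e-05 · 2.614e-04 = 2.841e-09 m³.
Sliding life L = V_lim·H/(K·W) = 2.841e-09 · 9.624e+09 / (5.391e-03 · 1113) = 4.557 m.

value=4.557 m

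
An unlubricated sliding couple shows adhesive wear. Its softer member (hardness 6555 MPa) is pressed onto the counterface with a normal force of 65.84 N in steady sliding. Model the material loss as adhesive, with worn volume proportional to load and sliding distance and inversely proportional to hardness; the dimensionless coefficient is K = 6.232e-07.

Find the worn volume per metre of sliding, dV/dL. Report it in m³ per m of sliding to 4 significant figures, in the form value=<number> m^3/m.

Intermediate values appear rounded. All arithmetic keeps exact precision, and one last rounding, at 4 significant digits.
Hardness H = 6555 MPa = 6.555e+09 Pa.
Working in SI base units: W = 65.84 N, H = 6.555e+09 Pa, K = 6.232e-07.
Rate of wear dV/dL = K·W/H: 6.232e-07 · 65.84 / 6.555e+09 = 6.260e-15 m³/m.

value=6.260e-15 m^3/m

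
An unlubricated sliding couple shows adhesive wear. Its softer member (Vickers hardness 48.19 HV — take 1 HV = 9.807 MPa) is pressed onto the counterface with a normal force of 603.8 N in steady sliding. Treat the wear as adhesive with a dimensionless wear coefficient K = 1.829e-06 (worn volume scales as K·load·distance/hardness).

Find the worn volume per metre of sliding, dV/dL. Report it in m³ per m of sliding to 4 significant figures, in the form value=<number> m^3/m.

Intermediates appear rounded, and every step runs at full precision — rounded once at the end: four significant figures.
Convert: Hardness H = 48.19 HV × 9.807 MPa/HV = 472.6 MPa = 4.726e+08 Pa.
Restated in SI base units: W = 603.8 N, H = 4.726e+08 Pa, K = 1.829e-06.
Sliding wear rate dV/dL = K·W/H, per unit distance: 1.829e-06 · 603.8 / 4.726e+08 = 2.337e-12 m³/m.

value=2.337e-12 m^3/m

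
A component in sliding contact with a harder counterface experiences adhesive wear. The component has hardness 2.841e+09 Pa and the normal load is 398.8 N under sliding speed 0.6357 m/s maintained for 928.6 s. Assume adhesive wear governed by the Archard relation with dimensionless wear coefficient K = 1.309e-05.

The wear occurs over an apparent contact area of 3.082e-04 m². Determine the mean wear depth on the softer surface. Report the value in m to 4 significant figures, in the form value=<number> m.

Intermediates are printed rounded — all arithmetic carries full float precision; a single final rounding, at four significant digits.
Convert: The distance L = v·t = 0.6357 m/s × 928.6 s = 590.3 m.
Expressed in SI base units: W = 398.8 N, H = 2.841e+09 Pa, K = 1.309e-05.
Archard relation: V = K·W·L/H = 1.309e-05 · 398.8 · 590.3 / 2.841e+09 = 1.085e-09 m³.
Mean depth h = V/A = 1.085e-09 / 3.082e-04 = 3.519e-06 m.

value=3.519e-06 m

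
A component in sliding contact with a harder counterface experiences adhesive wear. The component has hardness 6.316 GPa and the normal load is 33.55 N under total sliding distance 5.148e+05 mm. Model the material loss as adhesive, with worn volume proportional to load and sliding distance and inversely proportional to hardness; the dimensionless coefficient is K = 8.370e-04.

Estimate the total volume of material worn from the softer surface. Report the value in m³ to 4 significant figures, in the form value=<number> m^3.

value=2.289e-09 m^3

The algebra maintains full precision; the intermediates are shown rounded — a lone final rounding to 4 significant digits.
Convert: Path length L = 5.148e+05 mm = 514.8 m.
Convert: Hardness H = 6.316 GPa = 6.316e+09 Pa.
SI base units throughout: W = 33.55 N, H = 6.316e+09 Pa, K = 8.370e-04.
Archard volume V = K·W·L/H = 8.370e-04 · 33.55 · 514.8 / 6.316e+09 = 2.289e-09 m³.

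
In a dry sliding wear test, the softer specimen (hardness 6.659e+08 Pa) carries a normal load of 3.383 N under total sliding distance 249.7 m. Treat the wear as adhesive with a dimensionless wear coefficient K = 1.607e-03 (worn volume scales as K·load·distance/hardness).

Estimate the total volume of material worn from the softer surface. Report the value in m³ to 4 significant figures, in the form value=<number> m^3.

The computation keeps full float precision — intermediate values appear rounded; one final rounding, at four significant digits.
In SI base units, W = 3.383 N, H = 6.659e+08 Pa, K = 1.607e-03.
Wear volume V = K·W·L/H = 1.607e-03 · 3.383 · 249.7 / 6.659e+08 = 2.039e-09 m³.

value=2.039e-09 m^3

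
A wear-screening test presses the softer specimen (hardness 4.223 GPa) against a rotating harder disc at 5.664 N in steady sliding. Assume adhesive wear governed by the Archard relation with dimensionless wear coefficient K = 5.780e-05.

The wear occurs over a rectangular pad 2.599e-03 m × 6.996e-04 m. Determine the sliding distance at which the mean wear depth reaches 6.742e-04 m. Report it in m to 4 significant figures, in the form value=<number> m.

All arithmetic maintains full precision — displayed values are rounded; one final rounding, at 4 significant digits.
Convert: Hardness H = 4.223 GPa = 4.223e+09 Pa.
Convert: Contact area A = 2.599e-03 m × 6.996e-04 m = 1.818e-06 m².
In SI base units: W = 5.664 N, H = 4.223e+09 Pa, K = 5.780e-05.
Allowed volume V_lim = h_lim·A = 6.742e-04 · 1.818e-06 = 1.226e-09 m³.
Thus life L = V_lim·H/(K·W) = 1.226e-09 · 4.223e+09 / (5.780e-05 · 5.664) = 1.581e+04 m.

value=1.581e+04 m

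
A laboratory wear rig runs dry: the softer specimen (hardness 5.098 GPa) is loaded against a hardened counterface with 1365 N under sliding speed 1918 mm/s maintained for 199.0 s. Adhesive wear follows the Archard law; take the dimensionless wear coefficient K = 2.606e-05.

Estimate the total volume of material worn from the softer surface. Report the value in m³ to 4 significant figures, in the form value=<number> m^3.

The intermediates are printed rounded, and all working math runs at full float precision. Rounded once at the end, at four significant digits.
Convert: Sliding speed v = 1918 mm/s = 1.918 m/s. Distance L = v·t = 1.918 m/s × 199.0 s = 381.7 m.
Convert: Hardness H = 5.098 GPa = 5.098e+09 Pa.
Collected in SI base units: W = 1365 N, H = 5.098e+09 Pa, K = 2.606e-05.
The Archard volume V = K·W·L/H = 2.606e-05 · 1365 · 381.7 / 5.098e+09 = 2.663e-09 m³.

value=2.663e-09 m^3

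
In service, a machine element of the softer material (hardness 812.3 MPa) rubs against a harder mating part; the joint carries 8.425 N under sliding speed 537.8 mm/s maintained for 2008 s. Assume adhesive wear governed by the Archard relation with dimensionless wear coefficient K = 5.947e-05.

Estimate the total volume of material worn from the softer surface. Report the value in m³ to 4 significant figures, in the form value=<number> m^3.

The computation carries exact precision — shown intermediates are rounded. Rounded just once, at 4 significant figures.
Sliding speed v = 537.8 mm/s = 0.5378 m/s. Distance L = v·t = 0.5378 m/s × 2008 s = 1080 m.
Hardness H = 812.3 MPa = 8.123e+08 Pa.
Collected in SI base units: W = 8.425 N, H = 8.123e+08 Pa, K = 5.947e-05.
Archard volume V = K·W·L/H = 5.947e-05 · 8.425 · 1080 / 8.123e+08 = 6.661e-10 m³.

value=6.661e-10 m^3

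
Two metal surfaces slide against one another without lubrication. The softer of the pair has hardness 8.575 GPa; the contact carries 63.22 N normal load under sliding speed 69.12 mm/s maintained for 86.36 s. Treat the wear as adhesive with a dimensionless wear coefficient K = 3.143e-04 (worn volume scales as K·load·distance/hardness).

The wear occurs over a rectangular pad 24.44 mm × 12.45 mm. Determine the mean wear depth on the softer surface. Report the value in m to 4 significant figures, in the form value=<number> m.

value=4.546e-08 m

The computation maintains full precision — the intermediates are shown rounded; a single final rounding, at four significant figures.
Convert: Sliding speed v = 69.12 mm/s = 0.06912 m/s. Total distance L = v·t = 0.06912 m/s × 86.36 s = 5.969 m.
Convert: Hardness H = 8.575 GPa = 8.575e+09 Pa.
Convert: Pad sides 24.44 mm × 12.45 mm = 0.02444 m × 0.01245 m. Contact area A = 0.02444 m × 0.01245 m = 3.043e-04 m².
In SI base units, W = 63.22 N, H = 8.575e+09 Pa, K = 3.143e-04.
Archard volume V = K·W·L/H = 3.143e-04 · 63.22 · 5.969 / 8.575e+09 = 1.383e-11 m³.
Depth of wear h = V/A = 1.383e-11 / 3.043e-04 = 4.546e-08 m.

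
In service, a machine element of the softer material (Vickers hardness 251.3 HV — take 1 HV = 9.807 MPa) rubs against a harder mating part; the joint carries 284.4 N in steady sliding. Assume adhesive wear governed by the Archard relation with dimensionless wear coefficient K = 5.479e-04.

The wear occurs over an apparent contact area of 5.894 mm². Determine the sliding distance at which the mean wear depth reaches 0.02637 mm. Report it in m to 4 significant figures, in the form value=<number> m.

Intermediates appear rounded, and each operation holds exact precision; one last rounding to 4 significant digits.
Hardness H = 251.3 HV × 9.807 MPa/HV = 2464 MPa = 2.464e+09 Pa.
Contact area A = 5.894 mm² = 5.894e-06 m².
Depth limit h_lim = 0.02637 mm = 2.637e-05 m.
In SI base units, W = 284.4 N, H = 2.464e+09 Pa, K = 5.479e-04.
Wearable volume V_lim = h_lim·A = 2.637e-05 · 5.894e-06 = 1.554e-10 m³.
Inverting, life L = V_lim·H/(K·W) = 1.554e-10 · 2.464e+09 / (5.479e-04 · 284.4) = 2.458 m.

value=2.458 m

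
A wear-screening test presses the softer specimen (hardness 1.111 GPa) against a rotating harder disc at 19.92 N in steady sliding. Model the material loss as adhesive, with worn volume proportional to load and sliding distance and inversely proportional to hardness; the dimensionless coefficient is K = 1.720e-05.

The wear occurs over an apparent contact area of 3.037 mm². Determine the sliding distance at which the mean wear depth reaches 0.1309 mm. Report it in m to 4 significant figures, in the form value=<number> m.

Intermediates appear rounded, and all arithmetic runs at full precision. Rounded once at the end: 4 significant figures.
Convert: Hardness H = 1.111 GPa = 1.111e+09 Pa.
Convert: Contact area A = 3.037 mm² = 3.037e-06 m².
Convert: Depth limit h_lim = 0.1309 mm = 1.309e-04 m.
Working in SI base units: W = 19.92 N, H = 1.111e+09 Pa, K = 1.720e-05.
Limit volume V_lim = h_lim·A = 1.309e-04 · 3.037e-06 = 3.975e-10 m³.
Inverting, life L = V_lim·H/(K·W) = 3.975e-10 · 1.111e+09 / (1.720e-05 · 19.92) = 1289 m.

value=1289 m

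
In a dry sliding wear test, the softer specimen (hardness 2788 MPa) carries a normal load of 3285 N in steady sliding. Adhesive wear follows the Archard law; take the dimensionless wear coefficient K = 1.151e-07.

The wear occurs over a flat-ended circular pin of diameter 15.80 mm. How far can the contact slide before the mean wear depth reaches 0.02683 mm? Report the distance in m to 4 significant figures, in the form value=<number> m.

value=3.879e+04 m

Intermediates are displayed rounded; each operation maintains full float precision. Rounded once at the end, at 4 significant figures.
Hardness H = 2788 MPa = 2.788e+09 Pa.
Pin diameter d = 15.80 mm = 0.01580 m. Contact area A = π·d²/4 = π·(0.01580 m)²/4 = 1.961e-04 m².
Depth limit h_lim = 0.02683 mm = 2.683e-05 m.
Working in SI base units: W = 3285 N, H = 2.788e+09 Pa, K = 1.151e-07.
Permissible volume V_lim = h_lim·A = 2.683e-05 · 1.961e-04 = 5.260e-09 m³.
Inverting, life L = V_lim·H/(K·W) = 5.260e-09 · 2.788e+09 / (1.151e-07 · 3285) = 3.879e+04 m.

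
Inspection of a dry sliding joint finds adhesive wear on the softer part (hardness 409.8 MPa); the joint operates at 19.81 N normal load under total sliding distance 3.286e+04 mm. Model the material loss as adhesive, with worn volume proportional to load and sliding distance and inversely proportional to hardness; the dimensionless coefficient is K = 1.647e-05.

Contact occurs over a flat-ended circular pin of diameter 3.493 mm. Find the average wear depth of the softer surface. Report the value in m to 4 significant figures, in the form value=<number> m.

value=2.730e-06 m

Each operation holds full float precision — intermediates are printed rounded. Rounded once at the end to 4 significant figures.
Convert: Sliding distance L = 3.286e+04 mm = 32.86 m.
Convert: Hardness H = 409.8 MPa = 4.098e+08 Pa.
Convert: Pin diameter d = 3.493 mm = 0.003493 m. Contact area A = π·d²/4 = π·(0.003493 m)²/4 = 9.583e-06 m².
Working in SI base units: W = 19.81 N, H = 4.098e+08 Pa, K = 1.647e-05.
By Archard's law, V = K·W·L/H = 1.647e-05 · 19.81 · 32.86 / 4.098e+08 = 2.616e-11 m³.
Wear depth h = V/A = 2.616e-11 / 9.583e-06 = 2.730e-06 m.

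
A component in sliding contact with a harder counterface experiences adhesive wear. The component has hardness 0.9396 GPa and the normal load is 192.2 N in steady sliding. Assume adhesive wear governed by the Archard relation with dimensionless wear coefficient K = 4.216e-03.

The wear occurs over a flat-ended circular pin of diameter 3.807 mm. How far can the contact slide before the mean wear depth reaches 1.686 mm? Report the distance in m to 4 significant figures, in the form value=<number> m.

Every step keeps full precision; printed values are rounded, and a single final rounding, at four significant figures.
Hardness H = 0.9396 GPa = 9.396e+08 Pa.
Pin diameter d = 3.807 mm = 0.003807 m. Contact area A = π·d²/4 = π·(0.003807 m)²/4 = 1.138e-05 m².
Depth limit h_lim = 1.686 mm = 0.001686 m.
In SI base units: W = 192.2 N, H = 9.396e+08 Pa, K = 4.216e-03.
Wearable volume V_lim = h_lim·A = 0.001686 · 1.138e-05 = 1.919e-08 m³.
So the life L = V_lim·H/(K·W) = 1.919e-08 · 9.396e+08 / (4.216e-03 · 192.2) = 22.25 m.

value=22.25 m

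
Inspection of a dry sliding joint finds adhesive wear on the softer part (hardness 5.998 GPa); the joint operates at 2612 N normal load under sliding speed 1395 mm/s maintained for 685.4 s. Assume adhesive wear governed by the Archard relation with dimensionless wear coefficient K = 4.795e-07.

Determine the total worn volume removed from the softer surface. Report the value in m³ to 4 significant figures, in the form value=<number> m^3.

value=1.997e-10 m^3

Intermediate values are shown rounded, and every step keeps exact precision — rounded once at the end to 4 significant figures.
Sliding speed v = 1395 mm/s = 1.395 m/s. Sliding distance L = v·t = 1.395 m/s × 685.4 s = 956.1 m.
Hardness H = 5.998 GPa = 5.998e+09 Pa.
As SI base values: W = 2612 N, H = 5.998e+09 Pa, K = 4.795e-07.
Apply Archard: V = K·W·L/H = 4.795e-07 · 2612 · 956.1 / 5.998e+09 = 1.997e-10 m³.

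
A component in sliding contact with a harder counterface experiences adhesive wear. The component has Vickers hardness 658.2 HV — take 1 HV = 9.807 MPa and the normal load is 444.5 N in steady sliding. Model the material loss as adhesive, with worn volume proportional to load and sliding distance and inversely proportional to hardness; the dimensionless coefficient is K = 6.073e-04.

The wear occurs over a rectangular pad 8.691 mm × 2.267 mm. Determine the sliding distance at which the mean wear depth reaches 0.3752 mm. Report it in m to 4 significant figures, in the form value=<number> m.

value=176.8 m

The computation carries exact precision, and the intermediates are printed rounded, and a single final rounding, at 4 significant digits.
Hardness H = 658.2 HV × 9.807 MPa/HV = 6455 MPa = 6.455e+09 Pa.
Pad sides 8.691 mm × 2.267 mm = 0.008691 m × 0.002267 m. Contact area A = 0.008691 m × 0.002267 m = 1.970e-05 m².
Depth limit h_lim = 0.3752 mm = 3.752e-04 m.
Restated in SI base units: W = 444.5 N, H = 6.455e+09 Pa, K = 6.073e-04.
Volume at the limit: V_lim = h_lim·A = 3.752e-04 · 1.970e-05 = 7.392e-09 m³.
Sliding life L = V_lim·H/(K·W) = 7.392e-09 · 6.455e+09 / (6.073e-04 · 444.5) = 176.8 m.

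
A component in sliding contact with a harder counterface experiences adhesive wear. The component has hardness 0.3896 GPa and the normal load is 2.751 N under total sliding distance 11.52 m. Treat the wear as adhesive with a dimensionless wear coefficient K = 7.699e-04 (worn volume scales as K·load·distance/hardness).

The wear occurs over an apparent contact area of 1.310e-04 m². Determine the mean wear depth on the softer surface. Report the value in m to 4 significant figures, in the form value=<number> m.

value=4.781e-07 m

The algebra holds full float precision — the intermediates are shown rounded — rounded just once, at four significant digits.
Convert: Hardness H = 0.3896 GPa = 3.896e+08 Pa.
Collected in SI base units: W = 2.751 N, H = 3.896e+08 Pa, K = 7.699e-04.
Archard relation: V = K·W·L/H = 7.699e-04 · 2.751 · 11.52 / 3.896e+08 = 6.263e-11 m³.
Average depth h = V/A = 6.263e-11 / 1.310e-04 = 4.781e-07 m.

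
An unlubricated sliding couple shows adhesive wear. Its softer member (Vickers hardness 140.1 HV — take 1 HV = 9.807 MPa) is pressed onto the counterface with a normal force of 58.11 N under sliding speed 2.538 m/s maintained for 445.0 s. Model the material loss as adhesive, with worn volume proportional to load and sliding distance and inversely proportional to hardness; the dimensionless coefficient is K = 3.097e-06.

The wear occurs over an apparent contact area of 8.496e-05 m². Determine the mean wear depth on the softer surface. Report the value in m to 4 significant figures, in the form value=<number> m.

value=1.741e-06 m

The computation runs at exact precision. Intermediate values are shown rounded. Rounded once at the end: four significant digits.
Path length L = v·t = 2.538 m/s × 445.0 s = 1129 m.
Hardness H = 140.1 HV × 9.807 MPa/HV = 1374 MPa = 1.374e+09 Pa.
In SI base units, W = 58.11 N, H = 1.374e+09 Pa, K = 3.097e-06.
Wear volume V = K·W·L/H = 3.097e-06 · 58.11 · 1129 / 1.374e+09 = 1.479e-10 m³.
Depth of wear h = V/A = 1.479e-10 / 8.496e-05 = 1.741e-06 m.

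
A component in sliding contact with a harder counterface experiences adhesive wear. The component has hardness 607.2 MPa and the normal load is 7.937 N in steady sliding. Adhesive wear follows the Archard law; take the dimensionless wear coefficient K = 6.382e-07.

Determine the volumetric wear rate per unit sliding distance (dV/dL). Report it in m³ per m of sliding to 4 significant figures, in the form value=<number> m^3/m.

value=8.342e-15 m^3/m

The algebra holds full precision. Intermediates are shown rounded. Rounded just once, at 4 significant figures.
Hardness H = 607.2 MPa = 6.072e+08 Pa.
As SI base values: W = 7.937 N, H = 6.072e+08 Pa, K = 6.382e-07.
Rate of wear dV/dL = K·W/H: 6.382e-07 · 7.937 / 6.072e+08 = 8.342e-15 m³/m.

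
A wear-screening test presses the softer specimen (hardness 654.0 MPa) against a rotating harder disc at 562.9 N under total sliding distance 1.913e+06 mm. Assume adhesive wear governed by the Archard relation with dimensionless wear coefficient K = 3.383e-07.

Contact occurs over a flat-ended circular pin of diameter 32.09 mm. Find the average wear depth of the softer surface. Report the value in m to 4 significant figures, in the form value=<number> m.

Intermediates are displayed rounded, and the computation carries full precision. Rounded once at the end, at four significant digits.
Convert: Distance L = 1.913e+06 mm = 1913 m.
Convert: Hardness H = 654.0 MPa = 6.540e+08 Pa.
Convert: Pin diameter d = 32.09 mm = 0.03209 m. Contact area A = π·d²/4 = π·(0.03209 m)²/4 = 8.088e-04 m².
SI base units throughout: W = 562.9 N, H = 6.540e+08 Pa, K = 3.383e-07.
Worn volume V = K·W·L/H = 3.383e-07 · 562.9 · 1913 / 6.540e+08 = 5.570e-10 m³.
Depth h = V/A = 5.570e-10 / 8.088e-04 = 6.887e-07 m.

value=6.887e-07 m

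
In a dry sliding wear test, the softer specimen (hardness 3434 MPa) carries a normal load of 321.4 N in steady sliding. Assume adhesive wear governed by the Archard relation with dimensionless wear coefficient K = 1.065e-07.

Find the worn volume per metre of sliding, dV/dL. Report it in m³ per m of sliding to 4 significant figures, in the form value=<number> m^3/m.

value=9.968e-15 m^3/m

All arithmetic keeps exact precision — intermediates are shown rounded, and one final rounding: four significant digits.
Convert: Hardness H = 3434 MPa = 3.434e+09 Pa.
As SI base values: W = 321.4 N, H = 3.434e+09 Pa, K = 1.065e-07.
Volumetric rate dV/dL = K·W/H: 1.065e-07 · 321.4 / 3.434e+09 = 9.968e-15 m³/m.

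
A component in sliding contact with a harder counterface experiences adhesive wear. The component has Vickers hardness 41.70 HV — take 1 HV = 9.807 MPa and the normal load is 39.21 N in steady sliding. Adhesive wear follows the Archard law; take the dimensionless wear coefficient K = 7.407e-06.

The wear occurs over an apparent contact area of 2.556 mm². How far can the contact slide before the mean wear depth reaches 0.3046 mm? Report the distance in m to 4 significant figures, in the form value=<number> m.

value=1096 m

The computation holds full precision, and intermediates are shown rounded. Rounded just once: four significant digits.
Hardness H = 41.70 HV × 9.807 MPa/HV = 409.0 MPa = 4.090e+08 Pa.
Contact area A = 2.556 mm² = 2.556e-06 m².
Depth limit h_lim = 0.3046 mm = 3.046e-04 m.
Collected in SI base units: W = 39.21 N, H = 4.090e+08 Pa, K = 7.407e-06.
Volume at the limit: V_lim = h_lim·A = 3.046e-04 · 2.556e-06 = 7.786e-10 m³.
Life L = V_lim·H/(K·W) = 7.786e-10 · 4.090e+08 / (7.407e-06 · 39.21) = 1096 m.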